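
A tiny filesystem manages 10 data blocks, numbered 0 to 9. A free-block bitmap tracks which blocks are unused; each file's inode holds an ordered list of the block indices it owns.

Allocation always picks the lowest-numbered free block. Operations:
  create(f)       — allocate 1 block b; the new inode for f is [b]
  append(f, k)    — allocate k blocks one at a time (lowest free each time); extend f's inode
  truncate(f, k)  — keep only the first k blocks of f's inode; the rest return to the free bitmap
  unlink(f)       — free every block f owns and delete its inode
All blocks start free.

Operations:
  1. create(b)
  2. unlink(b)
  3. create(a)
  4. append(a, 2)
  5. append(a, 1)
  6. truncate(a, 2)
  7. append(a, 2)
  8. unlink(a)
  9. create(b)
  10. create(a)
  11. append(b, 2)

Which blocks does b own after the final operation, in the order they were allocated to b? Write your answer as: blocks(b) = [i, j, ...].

blocks(b) = [0, 2, 3]

  1. create(b)  ⇒  F.........  {b→[0]}
  2. unlink(b)  ⇒  ..........  {}
  3. create(a)  ⇒  F.........  {a→[0]}
  4. append(a, 2)  ⇒  FFF.......  {a→[0, 1, 2]}
  5. append(a, 1)  ⇒  FFFF......  {a→[0, 1, 2, 3]}
  6. truncate(a, 2)  ⇒  FF........  {a→[0, 1]}
  7. append(a, 2)  ⇒  FFFF......  {a→[0, 1, 2, 3]}
  8. unlink(a)  ⇒  ..........  {}
  9. create(b)  ⇒  F.........  {b→[0]}
  10. create(a)  ⇒  FF........  {a→[1]; b→[0]}
  11. append(b, 2)  ⇒  FFFF......  {a→[1]; b→[0, 2, 3]}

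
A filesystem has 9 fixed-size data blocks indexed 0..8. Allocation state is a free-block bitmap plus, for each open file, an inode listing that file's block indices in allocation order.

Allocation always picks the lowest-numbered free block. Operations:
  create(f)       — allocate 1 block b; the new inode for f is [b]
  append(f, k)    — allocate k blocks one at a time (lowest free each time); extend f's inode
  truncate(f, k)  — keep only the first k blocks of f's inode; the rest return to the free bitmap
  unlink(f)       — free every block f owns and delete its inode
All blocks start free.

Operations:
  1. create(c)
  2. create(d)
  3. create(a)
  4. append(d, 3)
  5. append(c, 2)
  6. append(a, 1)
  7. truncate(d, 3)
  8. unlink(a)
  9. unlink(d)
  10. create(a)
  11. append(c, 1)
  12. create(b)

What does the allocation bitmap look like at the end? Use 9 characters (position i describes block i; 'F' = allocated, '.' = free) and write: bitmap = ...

create(c): bitmap=F........ | c=[0]
create(d): bitmap=FF....... | c=[0] d=[1]
create(a): bitmap=FFF...... | a=[2] c=[0] d=[1]
append(d, 3): bitmap=FFFFFF... | a=[2] c=[0] d=[1, 3, 4, 5]
append(c, 2): bitmap=FFFFFFFF. | a=[2] c=[0, 6, 7] d=[1, 3, 4, 5]
append(a, 1): bitmap=FFFFFFFFF | a=[2, 8] c=[0, 6, 7] d=[1, 3, 4, 5]
truncate(d, 3): bitmap=FFFFF.FFF | a=[2, 8] c=[0, 6, 7] d=[1, 3, 4]
unlink(a): bitmap=FF.FF.FF. | c=[0, 6, 7] d=[1, 3, 4]
unlink(d): bitmap=F.....FF. | c=[0, 6, 7]
create(a): bitmap=FF....FF. | a=[1] c=[0, 6, 7]
append(c, 1): bitmap=FFF...FF. | a=[1] c=[0, 6, 7, 2]
create(b): bitmap=FFFF..FF. | a=[1] b=[3] c=[0, 6, 7, 2]

bitmap = FFFF..FF.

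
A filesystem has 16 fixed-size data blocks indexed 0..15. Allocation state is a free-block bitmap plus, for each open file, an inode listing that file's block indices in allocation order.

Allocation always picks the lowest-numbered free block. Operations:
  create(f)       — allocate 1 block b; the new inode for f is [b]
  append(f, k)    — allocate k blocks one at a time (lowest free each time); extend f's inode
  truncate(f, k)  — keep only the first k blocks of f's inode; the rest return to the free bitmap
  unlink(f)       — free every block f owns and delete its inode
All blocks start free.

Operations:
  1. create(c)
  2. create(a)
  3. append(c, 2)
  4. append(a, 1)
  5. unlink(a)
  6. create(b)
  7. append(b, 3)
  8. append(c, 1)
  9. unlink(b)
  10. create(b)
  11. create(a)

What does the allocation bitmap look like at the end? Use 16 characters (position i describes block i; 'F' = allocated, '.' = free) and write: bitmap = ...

bitmap = FFFFF..F........

after create(c) → c:[0]  free=[F...............]
after create(a) → a:[1], c:[0]  free=[FF..............]
after append(c, 2) → a:[1], c:[0, 2, 3]  free=[FFFF............]
after append(a, 1) → a:[1, 4], c:[0, 2, 3]  free=[FFFFF...........]
after unlink(a) → c:[0, 2, 3]  free=[F.FF............]
after create(b) → b:[1], c:[0, 2, 3]  free=[FFFF............]
after append(b, 3) → b:[1, 4, 5, 6], c:[0, 2, 3]  free=[FFFFFFF.........]
after append(c, 1) → b:[1, 4, 5, 6], c:[0, 2, 3, 7]  free=[FFFFFFFF........]
after unlink(b) → c:[0, 2, 3, 7]  free=[F.FF...F........]
after create(b) → b:[1], c:[0, 2, 3, 7]  free=[FFFF...F........]
after create(a) → a:[4], b:[1], c:[0, 2, 3, 7]  free=[FFFFF..F........]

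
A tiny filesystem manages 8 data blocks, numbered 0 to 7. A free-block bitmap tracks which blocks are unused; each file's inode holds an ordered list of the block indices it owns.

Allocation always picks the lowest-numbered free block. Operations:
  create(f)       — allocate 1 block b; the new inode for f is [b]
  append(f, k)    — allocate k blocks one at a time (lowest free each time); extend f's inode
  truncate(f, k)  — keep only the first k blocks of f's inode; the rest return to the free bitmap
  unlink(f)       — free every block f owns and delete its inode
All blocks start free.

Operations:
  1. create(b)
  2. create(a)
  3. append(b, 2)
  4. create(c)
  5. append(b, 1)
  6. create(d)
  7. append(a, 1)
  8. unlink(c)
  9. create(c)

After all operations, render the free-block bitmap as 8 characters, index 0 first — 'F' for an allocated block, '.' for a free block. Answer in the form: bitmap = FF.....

bitmap = FFFFFFFF

  1. create(b)  ⇒  F.......  {b→[0]}
  2. create(a)  ⇒  FF......  {a→[1]; b→[0]}
  3. append(b, 2)  ⇒  FFFF....  {a→[1]; b→[0, 2, 3]}
  4. create(c)  ⇒  FFFFF...  {a→[1]; b→[0, 2, 3]; c→[4]}
  5. append(b, 1)  ⇒  FFFFFF..  {a→[1]; b→[0, 2, 3, 5]; c→[4]}
  6. create(d)  ⇒  FFFFFFF.  {a→[1]; b→[0, 2, 3, 5]; c→[4]; d→[6]}
  7. append(a, 1)  ⇒  FFFFFFFF  {a→[1, 7]; b→[0, 2, 3, 5]; c→[4]; d→[6]}
  8. unlink(c)  ⇒  FFFF.FFF  {a→[1, 7]; b→[0, 2, 3, 5]; d→[6]}
  9. create(c)  ⇒  FFFFFFFF  {a→[1, 7]; b→[0, 2, 3, 5]; c→[4]; d→[6]}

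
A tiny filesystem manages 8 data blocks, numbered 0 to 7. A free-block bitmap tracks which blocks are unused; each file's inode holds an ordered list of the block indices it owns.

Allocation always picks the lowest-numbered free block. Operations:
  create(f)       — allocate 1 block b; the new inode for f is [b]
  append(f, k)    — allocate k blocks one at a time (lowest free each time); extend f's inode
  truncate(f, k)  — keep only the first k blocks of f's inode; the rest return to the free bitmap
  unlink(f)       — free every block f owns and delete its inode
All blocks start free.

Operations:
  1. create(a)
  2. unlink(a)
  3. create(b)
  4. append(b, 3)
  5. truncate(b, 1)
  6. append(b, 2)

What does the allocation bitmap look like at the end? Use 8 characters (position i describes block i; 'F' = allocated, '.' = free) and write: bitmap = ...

[1] create(a) — a=0 (map F.......)
[2] unlink(a) —  (map ........)
[3] create(b) — b=0 (map F.......)
[4] append(b, 3) — b=0,1,2,3 (map FFFF....)
[5] truncate(b, 1) — b=0 (map F.......)
[6] append(b, 2) — b=0,1,2 (map FFF.....)

bitmap = FFF.....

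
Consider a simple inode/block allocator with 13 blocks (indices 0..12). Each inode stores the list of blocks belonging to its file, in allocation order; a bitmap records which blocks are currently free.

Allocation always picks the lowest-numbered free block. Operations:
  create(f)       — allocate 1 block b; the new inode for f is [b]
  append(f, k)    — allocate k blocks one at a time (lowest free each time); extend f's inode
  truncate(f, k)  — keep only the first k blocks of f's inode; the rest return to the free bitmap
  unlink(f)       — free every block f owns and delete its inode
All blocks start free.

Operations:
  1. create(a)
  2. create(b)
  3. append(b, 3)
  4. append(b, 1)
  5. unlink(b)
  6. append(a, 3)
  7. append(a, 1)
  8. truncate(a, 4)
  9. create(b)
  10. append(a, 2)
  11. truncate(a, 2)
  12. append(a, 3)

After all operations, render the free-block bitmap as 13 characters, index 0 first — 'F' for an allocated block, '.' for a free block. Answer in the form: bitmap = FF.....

bitmap = FFFFFF.......

create(a): bitmap=F............ | a=[0]
create(b): bitmap=FF........... | a=[0] b=[1]
append(b, 3): bitmap=FFFFF........ | a=[0] b=[1, 2, 3, 4]
append(b, 1): bitmap=FFFFFF....... | a=[0] b=[1, 2, 3, 4, 5]
unlink(b): bitmap=F............ | a=[0]
append(a, 3): bitmap=FFFF......... | a=[0, 1, 2, 3]
append(a, 1): bitmap=FFFFF........ | a=[0, 1, 2, 3, 4]
truncate(a, 4): bitmap=FFFF......... | a=[0, 1, 2, 3]
create(b): bitmap=FFFFF........ | a=[0, 1, 2, 3] b=[4]
append(a, 2): bitmap=FFFFFFF...... | a=[0, 1, 2, 3, 5, 6] b=[4]
truncate(a, 2): bitmap=FF..F........ | a=[0, 1] b=[4]
append(a, 3): bitmap=FFFFFF....... | a=[0, 1, 2, 3, 5] b=[4]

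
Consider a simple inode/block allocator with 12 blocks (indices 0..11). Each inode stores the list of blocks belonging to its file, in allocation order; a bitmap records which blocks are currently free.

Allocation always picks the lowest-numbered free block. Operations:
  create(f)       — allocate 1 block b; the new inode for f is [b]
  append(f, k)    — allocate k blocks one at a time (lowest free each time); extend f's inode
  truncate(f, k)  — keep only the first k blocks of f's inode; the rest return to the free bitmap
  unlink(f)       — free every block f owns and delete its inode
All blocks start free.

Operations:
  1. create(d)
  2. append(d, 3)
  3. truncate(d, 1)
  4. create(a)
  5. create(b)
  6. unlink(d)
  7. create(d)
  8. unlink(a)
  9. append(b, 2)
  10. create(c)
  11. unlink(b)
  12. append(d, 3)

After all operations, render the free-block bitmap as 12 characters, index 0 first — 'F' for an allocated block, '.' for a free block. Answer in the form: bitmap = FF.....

bitmap = FFFFF.......

after create(d) → d:[0]  free=[F...........]
after append(d, 3) → d:[0, 1, 2, 3]  free=[FFFF........]
after truncate(d, 1) → d:[0]  free=[F...........]
after create(a) → a:[1], d:[0]  free=[FF..........]
after create(b) → a:[1], b:[2], d:[0]  free=[FFF.........]
after unlink(d) → a:[1], b:[2]  free=[.FF.........]
after create(d) → a:[1], b:[2], d:[0]  free=[FFF.........]
after unlink(a) → b:[2], d:[0]  free=[F.F.........]
after append(b, 2) → b:[2, 1, 3], d:[0]  free=[FFFF........]
after create(c) → b:[2, 1, 3], c:[4], d:[0]  free=[FFFFF.......]
after unlink(b) → c:[4], d:[0]  free=[F...F.......]
after append(d, 3) → c:[4], d:[0, 1, 2, 3]  free=[FFFFF.......]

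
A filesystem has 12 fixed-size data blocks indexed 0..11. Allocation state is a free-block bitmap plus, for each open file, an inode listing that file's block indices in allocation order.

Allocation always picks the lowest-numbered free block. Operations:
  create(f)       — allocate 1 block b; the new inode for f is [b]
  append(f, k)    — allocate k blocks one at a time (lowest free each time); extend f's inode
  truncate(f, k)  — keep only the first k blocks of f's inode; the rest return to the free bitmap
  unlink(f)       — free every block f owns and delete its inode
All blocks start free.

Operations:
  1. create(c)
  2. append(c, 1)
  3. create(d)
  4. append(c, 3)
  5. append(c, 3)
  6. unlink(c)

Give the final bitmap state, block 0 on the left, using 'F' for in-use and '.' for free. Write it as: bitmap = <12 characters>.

bitmap = ..F.........

  1. create(c)  ⇒  F...........  {c→[0]}
  2. append(c, 1)  ⇒  FF..........  {c→[0, 1]}
  3. create(d)  ⇒  FFF.........  {c→[0, 1]; d→[2]}
  4. append(c, 3)  ⇒  FFFFFF......  {c→[0, 1, 3, 4, 5]; d→[2]}
  5. append(c, 3)  ⇒  FFFFFFFFF...  {c→[0, 1, 3, 4, 5, 6, 7, 8]; d→[2]}
  6. unlink(c)  ⇒  ..F.........  {d→[2]}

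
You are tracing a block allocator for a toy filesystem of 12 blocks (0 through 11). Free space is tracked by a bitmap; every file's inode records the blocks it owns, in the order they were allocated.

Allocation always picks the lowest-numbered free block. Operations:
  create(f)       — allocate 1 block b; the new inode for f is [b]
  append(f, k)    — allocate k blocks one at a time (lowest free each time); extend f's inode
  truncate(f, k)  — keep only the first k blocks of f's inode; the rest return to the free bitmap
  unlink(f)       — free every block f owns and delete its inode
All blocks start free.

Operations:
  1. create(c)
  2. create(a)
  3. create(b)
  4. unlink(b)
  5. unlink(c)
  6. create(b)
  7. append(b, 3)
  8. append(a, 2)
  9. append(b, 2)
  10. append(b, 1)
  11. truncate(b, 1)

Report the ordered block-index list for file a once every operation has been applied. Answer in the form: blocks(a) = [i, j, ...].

blocks(a) = [1, 5, 6]

  1. create(c)  ⇒  F...........  {c→[0]}
  2. create(a)  ⇒  FF..........  {a→[1]; c→[0]}
  3. create(b)  ⇒  FFF.........  {a→[1]; b→[2]; c→[0]}
  4. unlink(b)  ⇒  FF..........  {a→[1]; c→[0]}
  5. unlink(c)  ⇒  .F..........  {a→[1]}
  6. create(b)  ⇒  FF..........  {a→[1]; b→[0]}
  7. append(b, 3)  ⇒  FFFFF.......  {a→[1]; b→[0, 2, 3, 4]}
  8. append(a, 2)  ⇒  FFFFFFF.....  {a→[1, 5, 6]; b→[0, 2, 3, 4]}
  9. append(b, 2)  ⇒  FFFFFFFFF...  {a→[1, 5, 6]; b→[0, 2, 3, 4, 7, 8]}
  10. append(b, 1)  ⇒  FFFFFFFFFF..  {a→[1, 5, 6]; b→[0, 2, 3, 4, 7, 8, 9]}
  11. truncate(b, 1)  ⇒  FF...FF.....  {a→[1, 5, 6]; b→[0]}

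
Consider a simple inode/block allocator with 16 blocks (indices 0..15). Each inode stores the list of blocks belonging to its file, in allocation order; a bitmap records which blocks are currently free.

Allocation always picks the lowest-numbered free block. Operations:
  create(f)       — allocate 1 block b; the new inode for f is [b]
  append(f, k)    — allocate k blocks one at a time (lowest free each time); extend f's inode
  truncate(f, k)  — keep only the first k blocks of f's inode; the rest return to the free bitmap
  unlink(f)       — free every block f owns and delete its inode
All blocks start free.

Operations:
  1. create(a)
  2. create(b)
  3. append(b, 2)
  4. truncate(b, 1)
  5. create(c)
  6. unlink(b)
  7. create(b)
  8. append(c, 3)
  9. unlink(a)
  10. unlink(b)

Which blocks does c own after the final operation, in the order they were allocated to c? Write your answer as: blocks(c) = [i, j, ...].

blocks(c) = [2, 3, 4, 5]

create(a): bitmap=F............... | a=[0]
create(b): bitmap=FF.............. | a=[0] b=[1]
append(b, 2): bitmap=FFFF............ | a=[0] b=[1, 2, 3]
truncate(b, 1): bitmap=FF.............. | a=[0] b=[1]
create(c): bitmap=FFF............. | a=[0] b=[1] c=[2]
unlink(b): bitmap=F.F............. | a=[0] c=[2]
create(b): bitmap=FFF............. | a=[0] b=[1] c=[2]
append(c, 3): bitmap=FFFFFF.......... | a=[0] b=[1] c=[2, 3, 4, 5]
unlink(a): bitmap=.FFFFF.......... | b=[1] c=[2, 3, 4, 5]
unlink(b): bitmap=..FFFF.......... | c=[2, 3, 4, 5]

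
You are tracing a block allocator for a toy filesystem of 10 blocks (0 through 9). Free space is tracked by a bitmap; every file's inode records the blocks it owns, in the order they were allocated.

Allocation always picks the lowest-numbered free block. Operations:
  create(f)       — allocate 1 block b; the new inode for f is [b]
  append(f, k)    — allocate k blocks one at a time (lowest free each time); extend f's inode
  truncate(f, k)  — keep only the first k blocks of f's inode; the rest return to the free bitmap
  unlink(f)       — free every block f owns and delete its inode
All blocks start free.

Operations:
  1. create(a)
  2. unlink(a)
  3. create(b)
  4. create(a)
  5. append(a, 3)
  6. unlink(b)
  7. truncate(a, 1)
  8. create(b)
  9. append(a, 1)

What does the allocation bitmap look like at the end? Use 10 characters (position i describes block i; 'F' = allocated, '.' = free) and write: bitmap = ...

  1. create(a)  ⇒  F.........  {a→[0]}
  2. unlink(a)  ⇒  ..........  {}
  3. create(b)  ⇒  F.........  {b→[0]}
  4. create(a)  ⇒  FF........  {a→[1]; b→[0]}
  5. append(a, 3)  ⇒  FFFFF.....  {a→[1, 2, 3, 4]; b→[0]}
  6. unlink(b)  ⇒  .FFFF.....  {a→[1, 2, 3, 4]}
  7. truncate(a, 1)  ⇒  .F........  {a→[1]}
  8. create(b)  ⇒  FF........  {a→[1]; b→[0]}
  9. append(a, 1)  ⇒  FFF.......  {a→[1, 2]; b→[0]}

bitmap = FFF.......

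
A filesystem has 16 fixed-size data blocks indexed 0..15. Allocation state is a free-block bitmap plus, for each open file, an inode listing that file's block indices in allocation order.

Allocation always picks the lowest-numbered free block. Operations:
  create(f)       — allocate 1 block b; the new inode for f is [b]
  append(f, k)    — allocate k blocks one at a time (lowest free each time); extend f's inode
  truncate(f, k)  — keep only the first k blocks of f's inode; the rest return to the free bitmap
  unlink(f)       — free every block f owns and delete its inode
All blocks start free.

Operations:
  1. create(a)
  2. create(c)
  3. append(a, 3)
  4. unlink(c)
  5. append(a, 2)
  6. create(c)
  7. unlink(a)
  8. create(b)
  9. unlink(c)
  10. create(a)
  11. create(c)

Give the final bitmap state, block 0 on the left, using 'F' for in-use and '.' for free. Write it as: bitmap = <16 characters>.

bitmap = FFF.............

after create(a) → a:[0]  free=[F...............]
after create(c) → a:[0], c:[1]  free=[FF..............]
after append(a, 3) → a:[0, 2, 3, 4], c:[1]  free=[FFFFF...........]
after unlink(c) → a:[0, 2, 3, 4]  free=[F.FFF...........]
after append(a, 2) → a:[0, 2, 3, 4, 1, 5]  free=[FFFFFF..........]
after create(c) → a:[0, 2, 3, 4, 1, 5], c:[6]  free=[FFFFFFF.........]
after unlink(a) → c:[6]  free=[......F.........]
after create(b) → b:[0], c:[6]  free=[F.....F.........]
after unlink(c) → b:[0]  free=[F...............]
after create(a) → a:[1], b:[0]  free=[FF..............]
after create(c) → a:[1], b:[0], c:[2]  free=[FFF.............]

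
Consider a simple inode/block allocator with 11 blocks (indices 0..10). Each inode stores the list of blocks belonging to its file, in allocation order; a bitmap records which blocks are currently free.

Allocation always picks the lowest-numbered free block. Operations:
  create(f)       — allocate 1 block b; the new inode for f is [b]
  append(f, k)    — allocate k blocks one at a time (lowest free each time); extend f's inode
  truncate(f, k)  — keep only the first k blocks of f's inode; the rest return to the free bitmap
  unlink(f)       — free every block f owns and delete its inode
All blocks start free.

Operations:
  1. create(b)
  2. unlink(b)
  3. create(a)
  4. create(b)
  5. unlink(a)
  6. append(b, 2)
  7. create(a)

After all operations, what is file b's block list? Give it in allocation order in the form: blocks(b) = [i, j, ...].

  1. create(b)  ⇒  F..........  {b→[0]}
  2. unlink(b)  ⇒  ...........  {}
  3. create(a)  ⇒  F..........  {a→[0]}
  4. create(b)  ⇒  FF.........  {a→[0]; b→[1]}
  5. unlink(a)  ⇒  .F.........  {b→[1]}
  6. append(b, 2)  ⇒  FFF........  {b→[1, 0, 2]}
  7. create(a)  ⇒  FFFF.......  {a→[3]; b→[1, 0, 2]}

blocks(b) = [1, 0, 2]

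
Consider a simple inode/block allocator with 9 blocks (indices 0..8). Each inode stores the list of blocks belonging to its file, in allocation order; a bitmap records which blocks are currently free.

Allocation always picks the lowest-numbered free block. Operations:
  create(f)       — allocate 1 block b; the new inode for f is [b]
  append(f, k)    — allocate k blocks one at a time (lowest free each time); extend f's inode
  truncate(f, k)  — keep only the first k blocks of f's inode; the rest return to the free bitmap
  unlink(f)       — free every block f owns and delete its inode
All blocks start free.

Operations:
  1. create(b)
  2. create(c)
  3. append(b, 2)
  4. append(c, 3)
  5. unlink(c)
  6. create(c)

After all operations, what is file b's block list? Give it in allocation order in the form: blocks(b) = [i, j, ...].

  1. create(b)  ⇒  F........  {b→[0]}
  2. create(c)  ⇒  FF.......  {b→[0]; c→[1]}
  3. append(b, 2)  ⇒  FFFF.....  {b→[0, 2, 3]; c→[1]}
  4. append(c, 3)  ⇒  FFFFFFF..  {b→[0, 2, 3]; c→[1, 4, 5, 6]}
  5. unlink(c)  ⇒  F.FF.....  {b→[0, 2, 3]}
  6. create(c)  ⇒  FFFF.....  {b→[0, 2, 3]; c→[1]}

blocks(b) = [0, 2, 3]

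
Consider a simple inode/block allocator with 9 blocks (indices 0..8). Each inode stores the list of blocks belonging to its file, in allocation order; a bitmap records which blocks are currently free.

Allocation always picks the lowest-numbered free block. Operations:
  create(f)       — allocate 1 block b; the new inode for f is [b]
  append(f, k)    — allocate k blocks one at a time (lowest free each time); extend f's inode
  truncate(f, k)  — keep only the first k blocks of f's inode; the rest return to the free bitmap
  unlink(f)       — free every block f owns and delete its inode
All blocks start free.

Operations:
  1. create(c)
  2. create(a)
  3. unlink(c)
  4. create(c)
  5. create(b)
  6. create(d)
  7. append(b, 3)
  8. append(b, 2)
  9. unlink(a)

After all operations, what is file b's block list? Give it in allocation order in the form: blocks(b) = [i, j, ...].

[1] create(c) — c=0 (map F........)
[2] create(a) — a=1 c=0 (map FF.......)
[3] unlink(c) — a=1 (map .F.......)
[4] create(c) — a=1 c=0 (map FF.......)
[5] create(b) — a=1 b=2 c=0 (map FFF......)
[6] create(d) — a=1 b=2 c=0 d=3 (map FFFF.....)
[7] append(b, 3) — a=1 b=2,4,5,6 c=0 d=3 (map FFFFFFF..)
[8] append(b, 2) — a=1 b=2,4,5,6,7,8 c=0 d=3 (map FFFFFFFFF)
[9] unlink(a) — b=2,4,5,6,7,8 c=0 d=3 (map F.FFFFFFF)

blocks(b) = [2, 4, 5, 6, 7, 8]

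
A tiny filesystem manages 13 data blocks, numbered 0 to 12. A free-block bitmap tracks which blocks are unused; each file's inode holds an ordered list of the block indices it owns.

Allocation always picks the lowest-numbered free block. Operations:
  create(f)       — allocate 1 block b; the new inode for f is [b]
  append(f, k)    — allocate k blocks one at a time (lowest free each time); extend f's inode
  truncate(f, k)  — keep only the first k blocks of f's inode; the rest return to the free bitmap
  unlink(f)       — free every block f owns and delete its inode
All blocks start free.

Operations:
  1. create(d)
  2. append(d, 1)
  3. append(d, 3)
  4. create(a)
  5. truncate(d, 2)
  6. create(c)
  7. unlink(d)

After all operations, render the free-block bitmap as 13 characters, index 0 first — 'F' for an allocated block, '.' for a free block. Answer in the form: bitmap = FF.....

bitmap = ..F..F.......

create(d): bitmap=F............ | d=[0]
append(d, 1): bitmap=FF........... | d=[0, 1]
append(d, 3): bitmap=FFFFF........ | d=[0, 1, 2, 3, 4]
create(a): bitmap=FFFFFF....... | a=[5] d=[0, 1, 2, 3, 4]
truncate(d, 2): bitmap=FF...F....... | a=[5] d=[0, 1]
create(c): bitmap=FFF..F....... | a=[5] c=[2] d=[0, 1]
unlink(d): bitmap=..F..F....... | a=[5] c=[2]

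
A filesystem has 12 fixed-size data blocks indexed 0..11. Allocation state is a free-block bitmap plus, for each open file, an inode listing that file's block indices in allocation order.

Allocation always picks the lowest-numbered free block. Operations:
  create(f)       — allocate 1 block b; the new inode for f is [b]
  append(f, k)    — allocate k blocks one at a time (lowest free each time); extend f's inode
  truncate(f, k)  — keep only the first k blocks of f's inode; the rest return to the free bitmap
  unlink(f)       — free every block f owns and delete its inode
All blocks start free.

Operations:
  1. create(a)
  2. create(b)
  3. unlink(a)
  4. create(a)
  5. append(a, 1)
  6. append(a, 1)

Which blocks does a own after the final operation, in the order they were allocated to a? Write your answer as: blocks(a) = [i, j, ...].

after create(a) → a:[0]  free=[F...........]
after create(b) → a:[0], b:[1]  free=[FF..........]
after unlink(a) → b:[1]  free=[.F..........]
after create(a) → a:[0], b:[1]  free=[FF..........]
after append(a, 1) → a:[0, 2], b:[1]  free=[FFF.........]
after append(a, 1) → a:[0, 2, 3], b:[1]  free=[FFFF........]

blocks(a) = [0, 2, 3]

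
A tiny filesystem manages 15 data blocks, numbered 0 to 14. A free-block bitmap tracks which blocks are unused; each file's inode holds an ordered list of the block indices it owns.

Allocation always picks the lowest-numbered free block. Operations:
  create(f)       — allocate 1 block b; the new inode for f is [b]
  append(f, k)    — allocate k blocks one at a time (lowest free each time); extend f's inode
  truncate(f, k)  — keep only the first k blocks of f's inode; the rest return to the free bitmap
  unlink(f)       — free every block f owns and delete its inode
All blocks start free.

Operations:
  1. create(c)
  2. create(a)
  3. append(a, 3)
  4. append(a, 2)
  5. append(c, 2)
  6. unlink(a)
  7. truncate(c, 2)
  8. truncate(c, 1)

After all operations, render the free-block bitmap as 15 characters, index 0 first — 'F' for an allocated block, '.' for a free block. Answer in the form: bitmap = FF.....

after create(c) → c:[0]  free=[F..............]
after create(a) → a:[1], c:[0]  free=[FF.............]
after append(a, 3) → a:[1, 2, 3, 4], c:[0]  free=[FFFFF..........]
after append(a, 2) → a:[1, 2, 3, 4, 5, 6], c:[0]  free=[FFFFFFF........]
after append(c, 2) → a:[1, 2, 3, 4, 5, 6], c:[0, 7, 8]  free=[FFFFFFFFF......]
after unlink(a) → c:[0, 7, 8]  free=[F......FF......]
after truncate(c, 2) → c:[0, 7]  free=[F......F.......]
after truncate(c, 1) → c:[0]  free=[F..............]

bitmap = F..............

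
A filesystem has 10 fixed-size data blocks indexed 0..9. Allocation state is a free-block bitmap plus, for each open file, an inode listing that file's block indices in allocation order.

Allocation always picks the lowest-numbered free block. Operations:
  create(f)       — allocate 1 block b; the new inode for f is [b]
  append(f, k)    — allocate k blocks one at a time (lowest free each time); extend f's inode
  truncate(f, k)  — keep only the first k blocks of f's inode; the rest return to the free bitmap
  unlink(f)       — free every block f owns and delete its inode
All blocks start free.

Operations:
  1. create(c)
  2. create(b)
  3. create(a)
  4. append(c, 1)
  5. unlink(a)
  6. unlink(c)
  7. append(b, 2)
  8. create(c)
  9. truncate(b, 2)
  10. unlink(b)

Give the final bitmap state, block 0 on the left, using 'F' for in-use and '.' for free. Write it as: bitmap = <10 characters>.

after create(c) → c:[0]  free=[F.........]
after create(b) → b:[1], c:[0]  free=[FF........]
after create(a) → a:[2], b:[1], c:[0]  free=[FFF.......]
after append(c, 1) → a:[2], b:[1], c:[0, 3]  free=[FFFF......]
after unlink(a) → b:[1], c:[0, 3]  free=[FF.F......]
after unlink(c) → b:[1]  free=[.F........]
after append(b, 2) → b:[1, 0, 2]  free=[FFF.......]
after create(c) → b:[1, 0, 2], c:[3]  free=[FFFF......]
after truncate(b, 2) → b:[1, 0], c:[3]  free=[FF.F......]
after unlink(b) → c:[3]  free=[...F......]

bitmap = ...F......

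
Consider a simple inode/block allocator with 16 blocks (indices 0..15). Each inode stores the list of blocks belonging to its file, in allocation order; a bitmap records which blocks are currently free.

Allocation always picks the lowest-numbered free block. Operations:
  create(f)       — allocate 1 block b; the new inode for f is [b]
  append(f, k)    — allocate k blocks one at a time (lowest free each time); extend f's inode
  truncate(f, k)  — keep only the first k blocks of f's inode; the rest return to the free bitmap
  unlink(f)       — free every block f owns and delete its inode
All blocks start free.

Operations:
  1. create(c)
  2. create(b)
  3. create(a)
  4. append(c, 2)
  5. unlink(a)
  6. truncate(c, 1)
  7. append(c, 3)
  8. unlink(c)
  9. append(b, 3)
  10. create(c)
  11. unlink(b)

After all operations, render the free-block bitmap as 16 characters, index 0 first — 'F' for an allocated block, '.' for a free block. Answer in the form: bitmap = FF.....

  1. create(c)  ⇒  F...............  {c→[0]}
  2. create(b)  ⇒  FF..............  {b→[1]; c→[0]}
  3. create(a)  ⇒  FFF.............  {a→[2]; b→[1]; c→[0]}
  4. append(c, 2)  ⇒  FFFFF...........  {a→[2]; b→[1]; c→[0, 3, 4]}
  5. unlink(a)  ⇒  FF.FF...........  {b→[1]; c→[0, 3, 4]}
  6. truncate(c, 1)  ⇒  FF..............  {b→[1]; c→[0]}
  7. append(c, 3)  ⇒  FFFFF...........  {b→[1]; c→[0, 2, 3, 4]}
  8. unlink(c)  ⇒  .F..............  {b→[1]}
  9. append(b, 3)  ⇒  FFFF............  {b→[1, 0, 2, 3]}
  10. create(c)  ⇒  FFFFF...........  {b→[1, 0, 2, 3]; c→[4]}
  11. unlink(b)  ⇒  ....F...........  {c→[4]}

bitmap = ....F...........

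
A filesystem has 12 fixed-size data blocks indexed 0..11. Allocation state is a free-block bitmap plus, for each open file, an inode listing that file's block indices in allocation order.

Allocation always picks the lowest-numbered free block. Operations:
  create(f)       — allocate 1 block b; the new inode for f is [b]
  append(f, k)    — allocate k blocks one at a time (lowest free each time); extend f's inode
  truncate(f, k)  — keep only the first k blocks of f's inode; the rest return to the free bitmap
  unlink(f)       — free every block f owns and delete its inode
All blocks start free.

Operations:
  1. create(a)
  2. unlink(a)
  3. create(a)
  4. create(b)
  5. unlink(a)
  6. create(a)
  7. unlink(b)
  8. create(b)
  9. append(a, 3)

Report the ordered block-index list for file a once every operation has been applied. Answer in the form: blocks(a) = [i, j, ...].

create(a): bitmap=F........... | a=[0]
unlink(a): bitmap=............ | 
create(a): bitmap=F........... | a=[0]
create(b): bitmap=FF.......... | a=[0] b=[1]
unlink(a): bitmap=.F.......... | b=[1]
create(a): bitmap=FF.......... | a=[0] b=[1]
unlink(b): bitmap=F........... | a=[0]
create(b): bitmap=FF.......... | a=[0] b=[1]
append(a, 3): bitmap=FFFFF....... | a=[0, 2, 3, 4] b=[1]

blocks(a) = [0, 2, 3, 4]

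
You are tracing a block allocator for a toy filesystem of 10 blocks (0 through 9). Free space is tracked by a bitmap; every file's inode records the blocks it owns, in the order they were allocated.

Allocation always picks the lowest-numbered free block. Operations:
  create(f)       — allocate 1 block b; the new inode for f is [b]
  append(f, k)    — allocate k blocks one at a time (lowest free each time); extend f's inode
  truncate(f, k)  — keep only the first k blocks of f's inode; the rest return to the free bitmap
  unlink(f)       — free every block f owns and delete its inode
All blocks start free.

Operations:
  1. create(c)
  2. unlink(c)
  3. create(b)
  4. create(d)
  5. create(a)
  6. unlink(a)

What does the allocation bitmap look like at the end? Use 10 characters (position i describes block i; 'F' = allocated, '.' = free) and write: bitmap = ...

[1] create(c) — c=0 (map F.........)
[2] unlink(c) —  (map ..........)
[3] create(b) — b=0 (map F.........)
[4] create(d) — b=0 d=1 (map FF........)
[5] create(a) — a=2 b=0 d=1 (map FFF.......)
[6] unlink(a) — b=0 d=1 (map FF........)

bitmap = FF........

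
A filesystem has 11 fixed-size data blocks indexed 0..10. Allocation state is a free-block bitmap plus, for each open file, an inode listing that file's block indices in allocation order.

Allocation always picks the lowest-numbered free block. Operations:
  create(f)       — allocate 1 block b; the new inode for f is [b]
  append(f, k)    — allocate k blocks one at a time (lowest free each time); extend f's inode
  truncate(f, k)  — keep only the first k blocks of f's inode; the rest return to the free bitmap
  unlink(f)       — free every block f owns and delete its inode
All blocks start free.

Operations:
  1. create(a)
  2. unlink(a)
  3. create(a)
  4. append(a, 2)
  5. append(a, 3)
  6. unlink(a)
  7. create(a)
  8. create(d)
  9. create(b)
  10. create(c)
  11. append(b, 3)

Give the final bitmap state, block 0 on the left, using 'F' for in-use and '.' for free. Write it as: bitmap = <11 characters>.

bitmap = FFFFFFF....

[1] create(a) — a=0 (map F..........)
[2] unlink(a) —  (map ...........)
[3] create(a) — a=0 (map F..........)
[4] append(a, 2) — a=0,1,2 (map FFF........)
[5] append(a, 3) — a=0,1,2,3,4,5 (map FFFFFF.....)
[6] unlink(a) —  (map ...........)
[7] create(a) — a=0 (map F..........)
[8] create(d) — a=0 d=1 (map FF.........)
[9] create(b) — a=0 b=2 d=1 (map FFF........)
[10] create(c) — a=0 b=2 c=3 d=1 (map FFFF.......)
[11] append(b, 3) — a=0 b=2,4,5,6 c=3 d=1 (map FFFFFFF....)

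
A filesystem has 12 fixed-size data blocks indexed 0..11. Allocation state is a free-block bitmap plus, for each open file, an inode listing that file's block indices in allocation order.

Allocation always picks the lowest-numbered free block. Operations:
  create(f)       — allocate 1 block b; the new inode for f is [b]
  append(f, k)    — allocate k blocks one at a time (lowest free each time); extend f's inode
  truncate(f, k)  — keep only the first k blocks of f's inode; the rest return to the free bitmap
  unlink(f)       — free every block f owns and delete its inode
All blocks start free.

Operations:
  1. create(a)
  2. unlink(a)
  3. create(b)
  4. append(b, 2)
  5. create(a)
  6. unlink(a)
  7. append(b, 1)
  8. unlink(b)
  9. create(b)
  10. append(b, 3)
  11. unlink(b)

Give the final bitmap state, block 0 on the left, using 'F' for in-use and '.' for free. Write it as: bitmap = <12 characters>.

bitmap = ............

[1] create(a) — a=0 (map F...........)
[2] unlink(a) —  (map ............)
[3] create(b) — b=0 (map F...........)
[4] append(b, 2) — b=0,1,2 (map FFF.........)
[5] create(a) — a=3 b=0,1,2 (map FFFF........)
[6] unlink(a) — b=0,1,2 (map FFF.........)
[7] append(b, 1) — b=0,1,2,3 (map FFFF........)
[8] unlink(b) —  (map ............)
[9] create(b) — b=0 (map F...........)
[10] append(b, 3) — b=0,1,2,3 (map FFFF........)
[11] unlink(b) —  (map ............)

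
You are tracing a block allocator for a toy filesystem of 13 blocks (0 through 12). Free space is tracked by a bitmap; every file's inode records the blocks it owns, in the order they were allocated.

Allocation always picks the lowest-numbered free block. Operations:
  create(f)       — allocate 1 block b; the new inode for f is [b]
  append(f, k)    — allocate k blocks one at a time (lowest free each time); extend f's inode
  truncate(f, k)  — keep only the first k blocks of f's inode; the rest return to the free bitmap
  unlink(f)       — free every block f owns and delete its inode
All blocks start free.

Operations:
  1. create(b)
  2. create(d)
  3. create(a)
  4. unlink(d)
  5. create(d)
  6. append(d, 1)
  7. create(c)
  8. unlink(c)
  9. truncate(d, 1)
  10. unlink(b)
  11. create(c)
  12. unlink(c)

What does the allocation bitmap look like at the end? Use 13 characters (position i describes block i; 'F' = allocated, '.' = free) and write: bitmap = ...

bitmap = .FF..........

create(b): bitmap=F............ | b=[0]
create(d): bitmap=FF........... | b=[0] d=[1]
create(a): bitmap=FFF.......... | a=[2] b=[0] d=[1]
unlink(d): bitmap=F.F.......... | a=[2] b=[0]
create(d): bitmap=FFF.......... | a=[2] b=[0] d=[1]
append(d, 1): bitmap=FFFF......... | a=[2] b=[0] d=[1, 3]
create(c): bitmap=FFFFF........ | a=[2] b=[0] c=[4] d=[1, 3]
unlink(c): bitmap=FFFF......... | a=[2] b=[0] d=[1, 3]
truncate(d, 1): bitmap=FFF.......... | a=[2] b=[0] d=[1]
unlink(b): bitmap=.FF.......... | a=[2] d=[1]
create(c): bitmap=FFF.......... | a=[2] c=[0] d=[1]
unlink(c): bitmap=.FF.......... | a=[2] d=[1]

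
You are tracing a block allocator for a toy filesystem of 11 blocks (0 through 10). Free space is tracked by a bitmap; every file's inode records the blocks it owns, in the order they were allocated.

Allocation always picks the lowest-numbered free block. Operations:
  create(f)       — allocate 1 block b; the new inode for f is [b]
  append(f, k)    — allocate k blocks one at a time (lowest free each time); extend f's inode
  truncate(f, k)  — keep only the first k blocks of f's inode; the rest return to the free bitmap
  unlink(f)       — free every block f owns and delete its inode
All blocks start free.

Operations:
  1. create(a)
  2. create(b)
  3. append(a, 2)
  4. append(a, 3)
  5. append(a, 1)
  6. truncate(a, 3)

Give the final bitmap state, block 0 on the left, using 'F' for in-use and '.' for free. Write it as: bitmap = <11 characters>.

create(a): bitmap=F.......... | a=[0]
create(b): bitmap=FF......... | a=[0] b=[1]
append(a, 2): bitmap=FFFF....... | a=[0, 2, 3] b=[1]
append(a, 3): bitmap=FFFFFFF.... | a=[0, 2, 3, 4, 5, 6] b=[1]
append(a, 1): bitmap=FFFFFFFF... | a=[0, 2, 3, 4, 5, 6, 7] b=[1]
truncate(a, 3): bitmap=FFFF....... | a=[0, 2, 3] b=[1]

bitmap = FFFF.......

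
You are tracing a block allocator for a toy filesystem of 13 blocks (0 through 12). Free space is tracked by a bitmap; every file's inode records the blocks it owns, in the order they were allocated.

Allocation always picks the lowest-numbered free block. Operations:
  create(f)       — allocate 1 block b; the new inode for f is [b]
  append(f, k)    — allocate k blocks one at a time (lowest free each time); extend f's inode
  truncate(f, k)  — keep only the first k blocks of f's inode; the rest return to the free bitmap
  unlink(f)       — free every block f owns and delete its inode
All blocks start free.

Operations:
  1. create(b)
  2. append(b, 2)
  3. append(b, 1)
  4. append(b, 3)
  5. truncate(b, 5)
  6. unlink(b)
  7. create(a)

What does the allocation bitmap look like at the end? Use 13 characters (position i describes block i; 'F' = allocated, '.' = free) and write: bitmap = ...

  1. create(b)  ⇒  F............  {b→[0]}
  2. append(b, 2)  ⇒  FFF..........  {b→[0, 1, 2]}
  3. append(b, 1)  ⇒  FFFF.........  {b→[0, 1, 2, 3]}
  4. append(b, 3)  ⇒  FFFFFFF......  {b→[0, 1, 2, 3, 4, 5, 6]}
  5. truncate(b, 5)  ⇒  FFFFF........  {b→[0, 1, 2, 3, 4]}
  6. unlink(b)  ⇒  .............  {}
  7. create(a)  ⇒  F............  {a→[0]}

bitmap = F............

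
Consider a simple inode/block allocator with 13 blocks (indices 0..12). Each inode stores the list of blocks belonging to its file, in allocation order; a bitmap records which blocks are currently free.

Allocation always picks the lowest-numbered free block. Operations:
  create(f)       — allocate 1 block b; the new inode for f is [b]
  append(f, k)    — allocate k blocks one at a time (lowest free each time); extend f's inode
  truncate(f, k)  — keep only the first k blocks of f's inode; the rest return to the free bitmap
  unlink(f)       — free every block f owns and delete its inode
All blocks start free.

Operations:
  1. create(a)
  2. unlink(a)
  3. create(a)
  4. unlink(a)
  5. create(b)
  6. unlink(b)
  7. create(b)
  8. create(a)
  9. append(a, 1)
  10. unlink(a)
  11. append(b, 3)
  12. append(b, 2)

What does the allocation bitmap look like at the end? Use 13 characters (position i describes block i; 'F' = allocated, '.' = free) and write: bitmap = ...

bitmap = FFFFFF.......

create(a): bitmap=F............ | a=[0]
unlink(a): bitmap=............. | 
create(a): bitmap=F............ | a=[0]
unlink(a): bitmap=............. | 
create(b): bitmap=F............ | b=[0]
unlink(b): bitmap=............. | 
create(b): bitmap=F............ | b=[0]
create(a): bitmap=FF........... | a=[1] b=[0]
append(a, 1): bitmap=FFF.......... | a=[1, 2] b=[0]
unlink(a): bitmap=F............ | b=[0]
append(b, 3): bitmap=FFFF......... | b=[0, 1, 2, 3]
append(b, 2): bitmap=FFFFFF....... | b=[0, 1, 2, 3, 4, 5]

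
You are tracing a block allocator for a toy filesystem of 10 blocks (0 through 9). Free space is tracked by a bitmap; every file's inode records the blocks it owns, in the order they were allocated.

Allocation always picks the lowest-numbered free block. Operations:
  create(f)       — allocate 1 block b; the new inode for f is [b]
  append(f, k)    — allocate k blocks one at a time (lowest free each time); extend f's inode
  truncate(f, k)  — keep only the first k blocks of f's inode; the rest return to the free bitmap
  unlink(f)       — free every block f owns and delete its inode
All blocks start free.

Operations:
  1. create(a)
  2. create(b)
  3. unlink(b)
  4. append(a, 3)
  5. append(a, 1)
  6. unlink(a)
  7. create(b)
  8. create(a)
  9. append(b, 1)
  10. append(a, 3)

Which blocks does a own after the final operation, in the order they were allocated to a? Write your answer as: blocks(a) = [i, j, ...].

blocks(a) = [1, 3, 4, 5]

create(a): bitmap=F......... | a=[0]
create(b): bitmap=FF........ | a=[0] b=[1]
unlink(b): bitmap=F......... | a=[0]
append(a, 3): bitmap=FFFF...... | a=[0, 1, 2, 3]
append(a, 1): bitmap=FFFFF..... | a=[0, 1, 2, 3, 4]
unlink(a): bitmap=.......... | 
create(b): bitmap=F......... | b=[0]
create(a): bitmap=FF........ | a=[1] b=[0]
append(b, 1): bitmap=FFF....... | a=[1] b=[0, 2]
append(a, 3): bitmap=FFFFFF.... | a=[1, 3, 4, 5] b=[0, 2]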